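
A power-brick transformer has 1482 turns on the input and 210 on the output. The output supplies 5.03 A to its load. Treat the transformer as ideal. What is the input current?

I_in ≈ 0.713 A

For an ideal transformer I_in/I_out = N_out/N_in, so I_in = 5.03 × 210/1482 = 0.713 A.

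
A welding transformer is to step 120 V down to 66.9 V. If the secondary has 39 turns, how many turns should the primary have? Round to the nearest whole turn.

N_p/N_s = V_p/V_s, so N_p = 39 × 120/66.9 = 70.0 ≈ 70 turns.

N_p = 70 turns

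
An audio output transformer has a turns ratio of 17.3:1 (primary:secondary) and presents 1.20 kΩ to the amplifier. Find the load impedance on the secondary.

Z_s ≈ 4.01 Ω

Z_s = Z_p/(N_p/N_s)² = 1200/17.3² = 4.01 Ω.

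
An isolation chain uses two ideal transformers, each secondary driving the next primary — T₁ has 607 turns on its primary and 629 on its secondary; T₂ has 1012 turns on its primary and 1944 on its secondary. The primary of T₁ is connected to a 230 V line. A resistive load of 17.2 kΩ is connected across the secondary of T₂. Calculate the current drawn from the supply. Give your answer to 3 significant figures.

After T₁: V = 230.00 × 629/607 = 238.34 V.
After T₂: V = 238.34 × 1944/1012 = 457.83 V.
I_load = 457.83/17200 = 0.026618 A, so P_out = 457.83 × 0.026618 = 12.187 W.
All ideal ⇒ P_in = P_out, so I_supply = 12.187/230 = 0.0530 A.

I_supply ≈ 0.0530 A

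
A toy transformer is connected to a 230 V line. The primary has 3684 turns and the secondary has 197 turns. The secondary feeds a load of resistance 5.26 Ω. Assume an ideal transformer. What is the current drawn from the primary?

V_s = V_p × N_s/N_p = 230 × 197/3684 = 12.299 V.
I_s = V_s/R = 12.299/5.26 = 2.3382 A.
For an ideal transformer I_p N_p = I_s N_s, so I_p = 2.3382 × 197/3684 = 0.125 A.

I_p ≈ 0.125 A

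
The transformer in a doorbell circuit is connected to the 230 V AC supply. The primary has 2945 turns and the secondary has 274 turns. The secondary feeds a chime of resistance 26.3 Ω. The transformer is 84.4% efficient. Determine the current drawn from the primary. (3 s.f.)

I_p ≈ 0.0897 A

V_s = 230 × 274/2945 = 21.399 V.
I_s = V_s/R = 21.399/26.3 = 0.81365 A.
P_out = V_s I_s = 21.399 × 0.81365 = 17.411 W.
P_in = P_out/η = 17.411/0.844 = 20.629 W.
I_p = P_in/V_p = 20.629/230 = 0.0897 A.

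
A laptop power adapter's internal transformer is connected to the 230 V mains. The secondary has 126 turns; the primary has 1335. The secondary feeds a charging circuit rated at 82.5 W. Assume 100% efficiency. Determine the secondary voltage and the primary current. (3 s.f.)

V_s ≈ 21.7 V, I_p ≈ 0.359 A

V_s = V_p × N_s/N_p = 230 × 126/1335 = 21.708 V.
I_s = P/V_s = 82.5/21.708 = 3.8005 A.
I_p = I_s × N_s/N_p = 3.8005 × 126/1335 = 0.359 A.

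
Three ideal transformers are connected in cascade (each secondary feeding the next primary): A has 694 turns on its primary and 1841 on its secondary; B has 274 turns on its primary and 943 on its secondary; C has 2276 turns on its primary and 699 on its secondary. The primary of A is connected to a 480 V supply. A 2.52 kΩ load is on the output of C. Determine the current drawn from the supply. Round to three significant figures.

I_supply ≈ 1.50 A

After A: V = 480.00 × 1841/694 = 1273.3 V.
After B: V = 1273.3 × 943/274 = 4382.2 V.
After C: V = 4382.2 × 699/2276 = 1345.9 V.
I_load = 1345.9/2520 = 0.53407 A, so P_out = 1345.9 × 0.53407 = 718.79 W.
All ideal ⇒ P_in = P_out, so I_supply = 718.79/480 = 1.50 A.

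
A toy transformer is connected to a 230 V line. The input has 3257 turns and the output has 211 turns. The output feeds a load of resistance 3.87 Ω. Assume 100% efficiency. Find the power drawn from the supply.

P ≈ 57.4 W

V_out = V_in × N_out/N_in = 230 × 211/3257 = 14.900 V.
I_out = V_out/R = 14.900/3.87 = 3.8502 A.
I_in = I_out × N_out/N_in = 3.8502 × 211/3257 = 0.24943 A.
P = V_in I_in = 230 × 0.24943 = 57.4 W.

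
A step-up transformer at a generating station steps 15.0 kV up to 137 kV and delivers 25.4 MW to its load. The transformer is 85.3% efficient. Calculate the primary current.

I_p ≈ 1990 A

P_in = P_out/η = 2.54×10^7/0.853 = 2.9777×10^7 W.
I_p = P_in/V_p = 2.9777×10^7/15000 = 1990 A.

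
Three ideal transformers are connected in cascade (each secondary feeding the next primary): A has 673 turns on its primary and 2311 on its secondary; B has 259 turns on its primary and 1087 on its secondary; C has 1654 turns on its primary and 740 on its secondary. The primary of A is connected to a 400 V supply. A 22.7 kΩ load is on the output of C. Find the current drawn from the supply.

Secondary of A: V = 400.00 × 2311/673 = 1373.6 V.
Secondary of B: V = 1373.6 × 1087/259 = 5764.7 V.
Secondary of C: V = 5764.7 × 740/1654 = 2579.1 V.
I_load = 2579.1/22700 = 0.11362 A, so P_out = 2579.1 × 0.11362 = 293.03 W.
All ideal ⇒ P_in = P_out, so I_supply = 293.03/400 = 0.733 A.

I_supply ≈ 0.733 A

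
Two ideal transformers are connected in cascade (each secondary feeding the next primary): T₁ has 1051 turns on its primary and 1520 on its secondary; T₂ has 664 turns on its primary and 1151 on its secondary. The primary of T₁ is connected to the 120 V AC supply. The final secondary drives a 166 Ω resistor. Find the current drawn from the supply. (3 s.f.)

I_supply ≈ 4.54 A

After T₁: V = 120.00 × 1520/1051 = 173.55 V.
After T₂: V = 173.55 × 1151/664 = 300.84 V.
I_load = 300.84/166 = 1.8123 A, so P_out = 300.84 × 1.8123 = 545.19 W.
All ideal ⇒ P_in = P_out, so I_supply = 545.19/120 = 4.54 A.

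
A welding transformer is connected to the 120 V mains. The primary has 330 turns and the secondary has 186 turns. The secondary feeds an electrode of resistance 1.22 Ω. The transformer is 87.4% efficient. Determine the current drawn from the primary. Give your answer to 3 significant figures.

V_s = 120 × 186/330 = 67.636 V.
I_s = V_s/R = 67.636/1.22 = 55.440 A.
P_out = V_s I_s = 67.636 × 55.440 = 3749.7 W.
P_in = P_out/η = 3749.7/0.874 = 4290.3 W.
I_p = P_in/V_p = 4290.3/120 = 35.8 A.

I_p ≈ 35.8 A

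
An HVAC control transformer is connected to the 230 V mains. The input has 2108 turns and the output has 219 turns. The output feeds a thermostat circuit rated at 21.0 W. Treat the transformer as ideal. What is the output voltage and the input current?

V_out ≈ 23.9 V, I_in ≈ 0.0913 A

V_out = V_in × N_out/N_in = 230 × 219/2108 = 23.895 V.
I_out = P/V_out = 21.0/23.895 = 0.87886 A.
I_in = I_out × N_out/N_in = 0.87886 × 219/2108 = 0.0913 A.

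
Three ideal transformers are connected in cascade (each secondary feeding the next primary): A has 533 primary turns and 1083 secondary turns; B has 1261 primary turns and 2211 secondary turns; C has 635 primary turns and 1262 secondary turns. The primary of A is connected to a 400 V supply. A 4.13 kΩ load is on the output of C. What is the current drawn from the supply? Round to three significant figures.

After A: V = 400.00 × 1083/533 = 812.76 V.
After B: V = 812.76 × 2211/1261 = 1425.1 V.
After C: V = 1425.1 × 1262/635 = 2832.2 V.
I_load = 2832.2/4130 = 0.68576 A, so P_out = 2832.2 × 0.68576 = 1942.2 W.
All ideal ⇒ P_in = P_out, so I_supply = 1942.2/400 = 4.86 A.

I_supply ≈ 4.86 A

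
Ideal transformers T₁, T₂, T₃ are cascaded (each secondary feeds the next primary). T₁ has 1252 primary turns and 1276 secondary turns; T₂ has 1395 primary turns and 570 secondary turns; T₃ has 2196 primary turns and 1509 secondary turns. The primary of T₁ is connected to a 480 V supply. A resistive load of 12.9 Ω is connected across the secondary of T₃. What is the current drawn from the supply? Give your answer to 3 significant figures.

I_supply ≈ 3.05 A

Secondary of T₁: V = 480.00 × 1276/1252 = 489.20 V.
Secondary of T₂: V = 489.20 × 570/1395 = 199.89 V.
Secondary of T₃: V = 199.89 × 1509/2196 = 137.36 V.
I_load = 137.36/12.9 = 10.648 A, so P_out = 137.36 × 10.648 = 1462.5 W.
All ideal ⇒ P_in = P_out, so I_supply = 1462.5/480 = 3.05 A.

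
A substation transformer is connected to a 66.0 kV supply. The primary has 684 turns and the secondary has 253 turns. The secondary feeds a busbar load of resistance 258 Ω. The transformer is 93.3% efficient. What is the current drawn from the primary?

I_p ≈ 37.5 A

V_s = 66000 × 253/684 = 24412 V.
I_s = V_s/R = 24412/258 = 94.621 A.
P_out = V_s I_s = 24412 × 94.621 = 2.3099×10^6 W.
P_in = P_out/η = 2.3099×10^6/0.933 = 2.4758×10^6 W.
I_p = P_in/V_p = 2.4758×10^6/66000 = 37.5 A.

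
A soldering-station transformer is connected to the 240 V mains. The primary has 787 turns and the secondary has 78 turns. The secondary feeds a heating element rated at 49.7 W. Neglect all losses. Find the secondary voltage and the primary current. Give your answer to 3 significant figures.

V_s = V_p × N_s/N_p = 240 × 78/787 = 23.787 V.
I_s = P/V_s = 49.7/23.787 = 2.0894 A.
I_p = I_s × N_s/N_p = 2.0894 × 78/787 = 0.207 A.

V_s ≈ 23.8 V, I_p ≈ 0.207 A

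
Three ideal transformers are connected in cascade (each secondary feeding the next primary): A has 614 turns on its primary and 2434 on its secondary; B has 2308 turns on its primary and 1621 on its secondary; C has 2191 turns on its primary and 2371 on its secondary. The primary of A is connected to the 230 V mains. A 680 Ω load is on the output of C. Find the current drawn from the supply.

I_supply ≈ 3.07 A

After A: V = 230.00 × 2434/614 = 911.76 V.
After B: V = 911.76 × 1621/2308 = 640.36 V.
After C: V = 640.36 × 2371/2191 = 692.97 V.
I_load = 692.97/680 = 1.0191 A, so P_out = 692.97 × 1.0191 = 706.19 W.
All ideal ⇒ P_in = P_out, so I_supply = 706.19/230 = 3.07 A.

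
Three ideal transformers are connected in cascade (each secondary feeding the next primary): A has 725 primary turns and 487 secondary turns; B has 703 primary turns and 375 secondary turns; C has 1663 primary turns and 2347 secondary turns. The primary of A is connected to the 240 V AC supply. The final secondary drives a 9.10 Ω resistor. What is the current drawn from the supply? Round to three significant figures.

Secondary of A: V = 240.00 × 487/725 = 161.21 V.
Secondary of B: V = 161.21 × 375/703 = 85.996 V.
Secondary of C: V = 85.996 × 2347/1663 = 121.37 V.
I_load = 121.37/9.10 = 13.337 A, so P_out = 121.37 × 13.337 = 1618.7 W.
All ideal ⇒ P_in = P_out, so I_supply = 1618.7/240 = 6.74 A.

I_supply ≈ 6.74 A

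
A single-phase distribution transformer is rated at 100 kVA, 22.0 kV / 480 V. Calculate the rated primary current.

I_p ≈ 4.55 A

I_p = S/V_p = 100000/22000 = 4.55 A.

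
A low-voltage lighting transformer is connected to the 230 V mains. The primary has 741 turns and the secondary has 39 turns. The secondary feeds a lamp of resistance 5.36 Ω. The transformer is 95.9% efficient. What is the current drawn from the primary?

V_s = 230 × 39/741 = 12.105 V.
I_s = V_s/R = 12.105/5.36 = 2.2584 A.
P_out = V_s I_s = 12.105 × 2.2584 = 27.339 W.
P_in = P_out/η = 27.339/0.959 = 28.508 W.
I_p = P_in/V_p = 28.508/230 = 0.124 A.

I_p ≈ 0.124 A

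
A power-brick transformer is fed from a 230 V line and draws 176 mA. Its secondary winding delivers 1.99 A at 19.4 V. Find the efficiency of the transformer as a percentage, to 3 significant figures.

P_in = 230 × 0.176 = 40.4800 W.
P_out = 19.4 × 1.99 = 38.6060 W.
η = P_out/P_in = 38.6060/40.4800 = 0.954.

η ≈ 95.4%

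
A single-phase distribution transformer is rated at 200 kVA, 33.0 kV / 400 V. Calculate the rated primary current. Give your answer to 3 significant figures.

I_p = S/V_p = 200000/33000 = 6.06 A.

I_p ≈ 6.06 A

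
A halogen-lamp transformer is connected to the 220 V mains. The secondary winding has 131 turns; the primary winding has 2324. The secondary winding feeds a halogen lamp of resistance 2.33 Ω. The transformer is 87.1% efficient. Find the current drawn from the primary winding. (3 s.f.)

V_s = 220 × 131/2324 = 12.401 V.
I_s = V_s/R = 12.401/2.33 = 5.3223 A.
P_out = V_s I_s = 12.401 × 5.3223 = 66.002 W.
P_in = P_out/η = 66.002/0.871 = 75.778 W.
I_p = P_in/V_p = 75.778/220 = 0.344 A.

I_p ≈ 0.344 A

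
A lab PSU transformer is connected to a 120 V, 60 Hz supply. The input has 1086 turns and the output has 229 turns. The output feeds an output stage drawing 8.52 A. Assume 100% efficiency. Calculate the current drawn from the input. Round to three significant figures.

I_in ≈ 1.80 A

For an ideal transformer I_in N_in = I_out N_out, so I_in = 8.52 × 229/1086 = 1.80 A.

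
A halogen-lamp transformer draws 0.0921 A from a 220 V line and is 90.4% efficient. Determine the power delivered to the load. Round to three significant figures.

P_out ≈ 18.3 W

P_in = V_p I_p = 220 × 0.0921 = 20.262 W.
P_out = η P_in = 0.904 × 20.262 = 18.3 W.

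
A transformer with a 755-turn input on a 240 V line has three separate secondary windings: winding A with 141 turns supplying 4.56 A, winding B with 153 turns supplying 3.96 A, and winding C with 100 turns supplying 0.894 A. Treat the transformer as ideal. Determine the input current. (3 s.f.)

I_in ≈ 1.77 A

V_A = 240 × 141/755 = 44.821 V; V_B = 240 × 153/755 = 48.636 V; V_C = 240 × 100/755 = 31.788 V.
P_out = V_A I_A + V_B I_B + V_C I_C = 44.821×4.56 + 48.636×3.96 + 31.788×0.894 = 204.38 + 192.60 + 28.419 = 425.40 W.
Ideal ⇒ P_in = P_out, so I_in = P_out/V_in = 425.40/240 = 1.77 A.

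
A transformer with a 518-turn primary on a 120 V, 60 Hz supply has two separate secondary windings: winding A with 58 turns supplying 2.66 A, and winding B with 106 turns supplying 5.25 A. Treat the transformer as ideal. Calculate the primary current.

V_A = 120 × 58/518 = 13.436 V; V_B = 120 × 106/518 = 24.556 V.
P_out = V_A I_A + V_B I_B = 13.436×2.66 + 24.556×5.25 = 35.741 + 128.92 = 164.66 W.
Ideal ⇒ P_in = P_out, so I_p = P_out/V_p = 164.66/120 = 1.37 A.

I_p ≈ 1.37 A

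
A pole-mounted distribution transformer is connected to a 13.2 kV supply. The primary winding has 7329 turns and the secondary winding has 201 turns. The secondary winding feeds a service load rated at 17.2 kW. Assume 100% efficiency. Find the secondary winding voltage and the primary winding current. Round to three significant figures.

V_s ≈ 362 V, I_p ≈ 1.30 A

V_s = V_p × N_s/N_p = 13200 × 201/7329 = 362.01 V.
I_s = P/V_s = 17200/362.01 = 47.512 A.
I_p = I_s × N_s/N_p = 47.512 × 201/7329 = 1.30 A.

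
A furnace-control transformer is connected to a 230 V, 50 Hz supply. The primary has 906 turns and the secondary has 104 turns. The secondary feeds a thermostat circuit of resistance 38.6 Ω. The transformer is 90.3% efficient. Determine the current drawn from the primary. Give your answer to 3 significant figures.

I_p ≈ 0.0869 A

V_s = 230 × 104/906 = 26.402 V.
I_s = V_s/R = 26.402/38.6 = 0.68398 A.
P_out = V_s I_s = 26.402 × 0.68398 = 18.058 W.
P_in = P_out/η = 18.058/0.903 = 19.998 W.
I_p = P_in/V_p = 19.998/230 = 0.0869 A.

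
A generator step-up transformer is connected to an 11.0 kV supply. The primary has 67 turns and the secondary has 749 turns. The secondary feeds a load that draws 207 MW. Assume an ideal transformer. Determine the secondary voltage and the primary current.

V_s = V_p × N_s/N_p = 11000 × 749/67 = 122970 V.
I_s = P/V_s = 2.07×10^8/122970 = 1683.3 A.
I_p = I_s × N_s/N_p = 1683.3 × 749/67 = 18800 A.

V_s ≈ 123000 V, I_p ≈ 18800 A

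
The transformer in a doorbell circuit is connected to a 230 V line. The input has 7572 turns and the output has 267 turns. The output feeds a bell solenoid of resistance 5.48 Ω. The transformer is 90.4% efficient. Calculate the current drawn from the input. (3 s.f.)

V_out = 230 × 267/7572 = 8.1101 V.
I_out = V_out/R = 8.1101/5.48 = 1.4800 A.
P_out = V_out I_out = 8.1101 × 1.4800 = 12.003 W.
P_in = P_out/η = 12.003/0.904 = 13.277 W.
I_in = P_in/V_in = 13.277/230 = 0.0577 A.

I_in ≈ 0.0577 A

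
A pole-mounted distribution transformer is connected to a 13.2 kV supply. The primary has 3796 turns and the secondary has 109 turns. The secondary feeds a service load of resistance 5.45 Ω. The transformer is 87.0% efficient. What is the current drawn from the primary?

V_s = 13200 × 109/3796 = 379.03 V.
I_s = V_s/R = 379.03/5.45 = 69.547 A.
P_out = V_s I_s = 379.03 × 69.547 = 26360 W.
P_in = P_out/η = 26360/0.870 = 30299 W.
I_p = P_in/V_p = 30299/13200 = 2.30 A.

I_p ≈ 2.30 A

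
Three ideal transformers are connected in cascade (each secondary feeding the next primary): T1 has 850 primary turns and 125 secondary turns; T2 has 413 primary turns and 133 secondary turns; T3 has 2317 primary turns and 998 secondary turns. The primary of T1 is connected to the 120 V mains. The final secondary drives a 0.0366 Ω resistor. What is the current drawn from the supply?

I_supply ≈ 1.36 A

After T1: V = 120.00 × 125/850 = 17.647 V.
After T2: V = 17.647 × 133/413 = 5.6830 V.
After T3: V = 5.6830 × 998/2317 = 2.4478 V.
I_load = 2.4478/0.0366 = 66.880 A, so P_out = 2.4478 × 66.880 = 163.71 W.
All ideal ⇒ P_in = P_out, so I_supply = 163.71/120 = 1.36 A.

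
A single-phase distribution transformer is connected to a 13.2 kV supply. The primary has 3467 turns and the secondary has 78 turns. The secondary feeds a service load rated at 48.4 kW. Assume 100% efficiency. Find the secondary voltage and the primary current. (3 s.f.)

V_s ≈ 297 V, I_p ≈ 3.67 A

V_s = V_p × N_s/N_p = 13200 × 78/3467 = 296.97 V.
I_s = P/V_s = 48400/296.97 = 162.98 A.
I_p = I_s × N_s/N_p = 162.98 × 78/3467 = 3.67 A.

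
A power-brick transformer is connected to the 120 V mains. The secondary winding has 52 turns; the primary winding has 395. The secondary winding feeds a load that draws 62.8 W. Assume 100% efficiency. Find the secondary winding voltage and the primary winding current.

V_s ≈ 15.8 V, I_p ≈ 0.523 A

V_s = V_p × N_s/N_p = 120 × 52/395 = 15.797 V.
I_s = P/V_s = 62.8/15.797 = 3.9753 A.
I_p = I_s × N_s/N_p = 3.9753 × 52/395 = 0.523 A.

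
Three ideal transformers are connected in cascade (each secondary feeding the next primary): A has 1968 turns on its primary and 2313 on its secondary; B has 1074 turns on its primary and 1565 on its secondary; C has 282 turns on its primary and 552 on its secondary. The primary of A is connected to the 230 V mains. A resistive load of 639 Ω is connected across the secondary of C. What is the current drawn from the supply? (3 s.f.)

After A: V = 230.00 × 2313/1968 = 270.32 V.
After B: V = 270.32 × 1565/1074 = 393.90 V.
After C: V = 393.90 × 552/282 = 771.04 V.
I_load = 771.04/639 = 1.2066 A, so P_out = 771.04 × 1.2066 = 930.37 W.
All ideal ⇒ P_in = P_out, so I_supply = 930.37/230 = 4.05 A.

I_supply ≈ 4.05 A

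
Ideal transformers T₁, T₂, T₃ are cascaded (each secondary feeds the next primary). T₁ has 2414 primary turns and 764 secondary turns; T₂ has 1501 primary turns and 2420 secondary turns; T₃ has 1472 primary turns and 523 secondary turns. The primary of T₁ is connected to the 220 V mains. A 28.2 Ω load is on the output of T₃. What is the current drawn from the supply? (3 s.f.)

After T₁: V = 220.00 × 764/2414 = 69.627 V.
After T₂: V = 69.627 × 2420/1501 = 112.26 V.
After T₃: V = 112.26 × 523/1472 = 39.885 V.
I_load = 39.885/28.2 = 1.4144 A, so P_out = 39.885 × 1.4144 = 56.411 W.
All ideal ⇒ P_in = P_out, so I_supply = 56.411/220 = 0.256 A.

I_supply ≈ 0.256 A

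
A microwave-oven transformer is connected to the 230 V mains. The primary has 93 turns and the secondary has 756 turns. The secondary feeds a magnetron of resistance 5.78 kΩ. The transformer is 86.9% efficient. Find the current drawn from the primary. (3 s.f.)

V_s = 230 × 756/93 = 1869.7 V.
I_s = V_s/R = 1869.7/5780 = 0.32347 A.
P_out = V_s I_s = 1869.7 × 0.32347 = 604.79 W.
P_in = P_out/η = 604.79/0.869 = 695.96 W.
I_p = P_in/V_p = 695.96/230 = 3.03 A.

I_p ≈ 3.03 A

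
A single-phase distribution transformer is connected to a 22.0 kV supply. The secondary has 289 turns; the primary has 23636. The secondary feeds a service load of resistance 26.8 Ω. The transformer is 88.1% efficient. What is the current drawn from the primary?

V_s = 22000 × 289/23636 = 269.00 V.
I_s = V_s/R = 269.00/26.8 = 10.037 A.
P_out = V_s I_s = 269.00 × 10.037 = 2700.0 W.
P_in = P_out/η = 2700.0/0.881 = 3064.7 W.
I_p = P_in/V_p = 3064.7/22000 = 0.139 A.

I_p ≈ 0.139 A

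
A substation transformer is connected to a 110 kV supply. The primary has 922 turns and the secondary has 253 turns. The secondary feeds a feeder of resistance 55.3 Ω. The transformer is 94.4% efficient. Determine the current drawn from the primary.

V_s = 110000 × 253/922 = 30184 V.
I_s = V_s/R = 30184/55.3 = 545.83 A.
P_out = V_s I_s = 30184 × 545.83 = 1.6476×10^7 W.
P_in = P_out/η = 1.6476×10^7/0.944 = 1.7453×10^7 W.
I_p = P_in/V_p = 1.7453×10^7/110000 = 159 A.

I_p ≈ 159 A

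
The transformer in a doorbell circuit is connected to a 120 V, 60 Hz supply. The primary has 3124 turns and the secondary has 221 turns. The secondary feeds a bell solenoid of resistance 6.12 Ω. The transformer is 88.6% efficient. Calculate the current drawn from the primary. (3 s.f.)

V_s = 120 × 221/3124 = 8.4891 V.
I_s = V_s/R = 8.4891/6.12 = 1.3871 A.
P_out = V_s I_s = 8.4891 × 1.3871 = 11.775 W.
P_in = P_out/η = 11.775/0.886 = 13.290 W.
I_p = P_in/V_p = 13.290/120 = 0.111 A.

I_p ≈ 0.111 A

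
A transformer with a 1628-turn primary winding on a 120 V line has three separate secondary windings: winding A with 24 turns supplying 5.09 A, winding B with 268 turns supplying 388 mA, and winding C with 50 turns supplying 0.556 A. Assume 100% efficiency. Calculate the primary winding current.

I_p ≈ 0.156 A

V_A = 120 × 24/1628 = 1.7690 V; V_B = 120 × 268/1628 = 19.754 V; V_C = 120 × 50/1628 = 3.6855 V.
P_out = V_A I_A + V_B I_B + V_C I_C = 1.7690×5.09 + 19.754×0.388 + 3.6855×0.556 = 9.0044 + 7.6647 + 2.0491 = 18.718 W.
Ideal ⇒ P_in = P_out, so I_p = P_out/V_p = 18.718/120 = 0.156 A.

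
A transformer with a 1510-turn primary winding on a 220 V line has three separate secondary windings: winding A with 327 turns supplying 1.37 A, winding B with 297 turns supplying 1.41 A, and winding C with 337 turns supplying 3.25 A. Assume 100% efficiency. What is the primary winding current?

I_p ≈ 1.30 A

V_A = 220 × 327/1510 = 47.642 V; V_B = 220 × 297/1510 = 43.272 V; V_C = 220 × 337/1510 = 49.099 V.
P_out = V_A I_A + V_B I_B + V_C I_C = 47.642×1.37 + 43.272×1.41 + 49.099×3.25 = 65.270 + 61.013 + 159.57 = 285.86 W.
Ideal ⇒ P_in = P_out, so I_p = P_out/V_p = 285.86/220 = 1.30 A.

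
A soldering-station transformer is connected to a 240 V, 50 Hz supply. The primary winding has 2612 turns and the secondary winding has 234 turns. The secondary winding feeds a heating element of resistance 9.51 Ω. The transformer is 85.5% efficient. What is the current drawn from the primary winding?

I_p ≈ 0.237 A

V_s = 240 × 234/2612 = 21.501 V.
I_s = V_s/R = 21.501/9.51 = 2.2609 A.
P_out = V_s I_s = 21.501 × 2.2609 = 48.610 W.
P_in = P_out/η = 48.610/0.855 = 56.854 W.
I_p = P_in/V_p = 56.854/240 = 0.237 A.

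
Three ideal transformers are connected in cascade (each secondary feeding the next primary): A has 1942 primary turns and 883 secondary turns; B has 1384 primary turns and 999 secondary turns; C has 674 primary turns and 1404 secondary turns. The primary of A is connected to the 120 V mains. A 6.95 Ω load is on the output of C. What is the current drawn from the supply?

Secondary of A: V = 120.00 × 883/1942 = 54.562 V.
Secondary of B: V = 54.562 × 999/1384 = 39.384 V.
Secondary of C: V = 39.384 × 1404/674 = 82.041 V.
I_load = 82.041/6.95 = 11.804 A, so P_out = 82.041 × 11.804 = 968.44 W.
All ideal ⇒ P_in = P_out, so I_supply = 968.44/120 = 8.07 A.

I_supply ≈ 8.07 A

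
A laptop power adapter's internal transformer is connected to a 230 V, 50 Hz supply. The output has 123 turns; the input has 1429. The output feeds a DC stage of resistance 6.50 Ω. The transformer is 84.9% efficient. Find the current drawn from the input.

I_in ≈ 0.309 A

V_out = 230 × 123/1429 = 19.797 V.
I_out = V_out/R = 19.797/6.50 = 3.0457 A.
P_out = V_out I_out = 19.797 × 3.0457 = 60.296 W.
P_in = P_out/η = 60.296/0.849 = 71.020 W.
I_in = P_in/V_in = 71.020/230 = 0.309 A.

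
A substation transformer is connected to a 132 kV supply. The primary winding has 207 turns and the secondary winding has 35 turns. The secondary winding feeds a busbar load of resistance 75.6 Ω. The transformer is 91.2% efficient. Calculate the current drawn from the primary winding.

I_p ≈ 54.7 A

V_s = 132000 × 35/207 = 22319 V.
I_s = V_s/R = 22319/75.6 = 295.22 A.
P_out = V_s I_s = 22319 × 295.22 = 6.5890×10^6 W.
P_in = P_out/η = 6.5890×10^6/0.912 = 7.2248×10^6 W.
I_p = P_in/V_p = 7.2248×10^6/132000 = 54.7 A.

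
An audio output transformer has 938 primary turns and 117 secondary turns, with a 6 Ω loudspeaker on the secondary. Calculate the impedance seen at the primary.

Z_p = (N_p/N_s)² × Z_s = (938/117)² × 6 = 386 Ω.

Z_p ≈ 386 Ω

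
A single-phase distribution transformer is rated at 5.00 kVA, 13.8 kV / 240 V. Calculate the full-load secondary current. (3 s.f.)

I_s = S/V_s = 5000/240 = 20.8 A.

I_s ≈ 20.8 A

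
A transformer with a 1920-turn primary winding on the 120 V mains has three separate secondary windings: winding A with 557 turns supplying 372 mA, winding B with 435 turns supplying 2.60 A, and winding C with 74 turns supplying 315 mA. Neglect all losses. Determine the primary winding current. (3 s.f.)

V_A = 120 × 557/1920 = 34.812 V; V_B = 120 × 435/1920 = 27.188 V; V_C = 120 × 74/1920 = 4.6250 V.
P_out = V_A I_A + V_B I_B + V_C I_C = 34.812×0.372 + 27.188×2.60 + 4.6250×0.315 = 12.950 + 70.688 + 1.4569 = 85.095 W.
Ideal ⇒ P_in = P_out, so I_p = P_out/V_p = 85.095/120 = 0.709 A.

I_p ≈ 0.709 A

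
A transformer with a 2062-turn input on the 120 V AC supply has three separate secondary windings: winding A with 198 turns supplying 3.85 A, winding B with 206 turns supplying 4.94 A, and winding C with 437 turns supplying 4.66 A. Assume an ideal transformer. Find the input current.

I_in ≈ 1.85 A

V_A = 120 × 198/2062 = 11.523 V; V_B = 120 × 206/2062 = 11.988 V; V_C = 120 × 437/2062 = 25.432 V.
P_out = V_A I_A + V_B I_B + V_C I_C = 11.523×3.85 + 11.988×4.94 + 25.432×4.66 = 44.363 + 59.223 + 118.51 = 222.10 W.
Ideal ⇒ P_in = P_out, so I_in = P_out/V_in = 222.10/120 = 1.85 A.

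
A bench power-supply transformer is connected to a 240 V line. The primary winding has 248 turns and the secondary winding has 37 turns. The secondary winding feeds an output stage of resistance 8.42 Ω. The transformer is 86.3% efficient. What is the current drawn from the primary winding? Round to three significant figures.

I_p ≈ 0.735 A

V_s = 240 × 37/248 = 35.806 V.
I_s = V_s/R = 35.806/8.42 = 4.2525 A.
P_out = V_s I_s = 35.806 × 4.2525 = 152.27 W.
P_in = P_out/η = 152.27/0.863 = 176.44 W.
I_p = P_in/V_p = 176.44/240 = 0.735 A.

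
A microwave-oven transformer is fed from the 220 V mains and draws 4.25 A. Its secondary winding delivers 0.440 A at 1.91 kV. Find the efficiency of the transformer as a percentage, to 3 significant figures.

η ≈ 89.9%

P_in = 220 × 4.25 = 935.000 W.
P_out = 1910 × 0.440 = 840.400 W.
η = P_out/P_in = 840.400/935.000 = 0.899.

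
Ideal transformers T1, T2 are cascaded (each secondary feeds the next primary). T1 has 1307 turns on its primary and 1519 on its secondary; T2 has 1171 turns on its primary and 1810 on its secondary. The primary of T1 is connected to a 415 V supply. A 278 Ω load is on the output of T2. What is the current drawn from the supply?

I_supply ≈ 4.82 A

Secondary of T1: V = 415.00 × 1519/1307 = 482.31 V.
Secondary of T2: V = 482.31 × 1810/1171 = 745.51 V.
I_load = 745.51/278 = 2.6817 A, so P_out = 745.51 × 2.6817 = 1999.2 W.
All ideal ⇒ P_in = P_out, so I_supply = 1999.2/415 = 4.82 A.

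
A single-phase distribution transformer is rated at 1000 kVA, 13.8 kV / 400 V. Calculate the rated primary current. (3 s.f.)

I_p ≈ 72.5 A

I_p = S/V_p = 1000000/13800 = 72.5 A.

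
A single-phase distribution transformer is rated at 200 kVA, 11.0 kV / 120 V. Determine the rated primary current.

I_p = S/V_p = 200000/11000 = 18.2 A.

I_p ≈ 18.2 A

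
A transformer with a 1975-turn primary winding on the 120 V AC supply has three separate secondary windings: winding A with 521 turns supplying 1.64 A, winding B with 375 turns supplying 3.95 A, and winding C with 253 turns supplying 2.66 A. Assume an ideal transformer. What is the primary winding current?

V_A = 120 × 521/1975 = 31.656 V; V_B = 120 × 375/1975 = 22.785 V; V_C = 120 × 253/1975 = 15.372 V.
P_out = V_A I_A + V_B I_B + V_C I_C = 31.656×1.64 + 22.785×3.95 + 15.372×2.66 = 51.915 + 90.000 + 40.890 = 182.81 W.
Ideal ⇒ P_in = P_out, so I_p = P_out/V_p = 182.81/120 = 1.52 A.

I_p ≈ 1.52 A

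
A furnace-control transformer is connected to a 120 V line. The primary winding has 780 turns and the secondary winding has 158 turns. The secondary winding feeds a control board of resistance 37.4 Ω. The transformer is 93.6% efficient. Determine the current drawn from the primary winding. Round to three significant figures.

I_p ≈ 0.141 A

V_s = 120 × 158/780 = 24.308 V.
I_s = V_s/R = 24.308/37.4 = 0.64994 A.
P_out = V_s I_s = 24.308 × 0.64994 = 15.799 W.
P_in = P_out/η = 15.799/0.936 = 16.879 W.
I_p = P_in/V_p = 16.879/120 = 0.141 A.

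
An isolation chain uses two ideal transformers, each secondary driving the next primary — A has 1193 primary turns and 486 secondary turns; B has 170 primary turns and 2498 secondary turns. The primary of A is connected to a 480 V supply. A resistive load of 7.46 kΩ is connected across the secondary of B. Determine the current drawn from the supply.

After A: V = 480.00 × 486/1193 = 195.54 V.
After B: V = 195.54 × 2498/170 = 2873.3 V.
I_load = 2873.3/7460 = 0.38516 A, so P_out = 2873.3 × 0.38516 = 1106.7 W.
All ideal ⇒ P_in = P_out, so I_supply = 1106.7/480 = 2.31 A.

I_supply ≈ 2.31 A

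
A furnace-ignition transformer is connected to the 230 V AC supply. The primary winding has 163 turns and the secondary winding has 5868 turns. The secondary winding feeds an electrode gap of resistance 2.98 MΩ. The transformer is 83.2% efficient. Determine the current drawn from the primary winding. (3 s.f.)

I_p ≈ 0.120 A

V_s = 230 × 5868/163 = 8280.0 V.
I_s = V_s/R = 8280.0/(2.98×10^6) = 0.0027785 A.
P_out = V_s I_s = 8280.0 × 0.0027785 = 23.006 W.
P_in = P_out/η = 23.006/0.832 = 27.652 W.
I_p = P_in/V_p = 27.652/230 = 0.120 A.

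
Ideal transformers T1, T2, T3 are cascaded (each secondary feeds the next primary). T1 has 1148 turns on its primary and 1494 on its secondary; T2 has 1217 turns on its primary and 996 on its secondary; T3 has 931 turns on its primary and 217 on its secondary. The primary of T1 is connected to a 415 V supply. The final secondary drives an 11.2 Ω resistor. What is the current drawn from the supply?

Secondary of T1: V = 415.00 × 1494/1148 = 540.08 V.
Secondary of T2: V = 540.08 × 996/1217 = 442.00 V.
Secondary of T3: V = 442.00 × 217/931 = 103.02 V.
I_load = 103.02/11.2 = 9.1985 A, so P_out = 103.02 × 9.1985 = 947.66 W.
All ideal ⇒ P_in = P_out, so I_supply = 947.66/415 = 2.28 A.

I_supply ≈ 2.28 A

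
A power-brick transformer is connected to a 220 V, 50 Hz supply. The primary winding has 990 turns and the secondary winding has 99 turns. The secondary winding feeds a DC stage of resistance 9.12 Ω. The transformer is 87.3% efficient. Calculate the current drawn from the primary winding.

V_s = 220 × 99/990 = 22.000 V.
I_s = V_s/R = 22.000/9.12 = 2.4123 A.
P_out = V_s I_s = 22.000 × 2.4123 = 53.070 W.
P_in = P_out/η = 53.070/0.873 = 60.791 W.
I_p = P_in/V_p = 60.791/220 = 0.276 A.

I_p ≈ 0.276 A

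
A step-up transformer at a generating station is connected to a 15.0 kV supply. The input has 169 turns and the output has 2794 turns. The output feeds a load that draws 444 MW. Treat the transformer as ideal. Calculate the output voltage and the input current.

V_out = V_in × N_out/N_in = 15000 × 2794/169 = 247990 V.
I_out = P/V_out = 4.44×10^8/247990 = 1790.4 A.
I_in = I_out × N_out/N_in = 1790.4 × 2794/169 = 29600 A.

V_out ≈ 248000 V, I_in ≈ 29600 A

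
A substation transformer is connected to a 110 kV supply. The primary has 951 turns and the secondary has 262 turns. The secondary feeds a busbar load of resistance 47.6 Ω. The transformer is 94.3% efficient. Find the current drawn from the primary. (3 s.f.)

I_p ≈ 186 A

V_s = 110000 × 262/951 = 30305 V.
I_s = V_s/R = 30305/47.6 = 636.66 A.
P_out = V_s I_s = 30305 × 636.66 = 1.9294×10^7 W.
P_in = P_out/η = 1.9294×10^7/0.943 = 2.0460×10^7 W.
I_p = P_in/V_p = 2.0460×10^7/110000 = 186 A.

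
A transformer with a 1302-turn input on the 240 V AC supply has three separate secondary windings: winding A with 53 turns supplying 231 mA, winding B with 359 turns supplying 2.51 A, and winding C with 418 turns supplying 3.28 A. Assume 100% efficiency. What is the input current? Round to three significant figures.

V_A = 240 × 53/1302 = 9.7696 V; V_B = 240 × 359/1302 = 66.175 V; V_C = 240 × 418/1302 = 77.051 V.
P_out = V_A I_A + V_B I_B + V_C I_C = 9.7696×0.231 + 66.175×2.51 + 77.051×3.28 = 2.2568 + 166.10 + 252.73 = 421.08 W.
Ideal ⇒ P_in = P_out, so I_in = P_out/V_in = 421.08/240 = 1.75 A.

I_in ≈ 1.75 A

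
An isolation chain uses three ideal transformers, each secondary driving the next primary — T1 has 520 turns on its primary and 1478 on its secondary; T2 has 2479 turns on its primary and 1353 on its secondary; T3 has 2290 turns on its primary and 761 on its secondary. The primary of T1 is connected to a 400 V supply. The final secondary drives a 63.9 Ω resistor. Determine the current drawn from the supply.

I_supply ≈ 1.66 A

Secondary of T1: V = 400.00 × 1478/520 = 1136.9 V.
Secondary of T2: V = 1136.9 × 1353/2479 = 620.52 V.
Secondary of T3: V = 620.52 × 761/2290 = 206.21 V.
I_load = 206.21/63.9 = 3.2270 A, so P_out = 206.21 × 3.2270 = 665.43 W.
All ideal ⇒ P_in = P_out, so I_supply = 665.43/400 = 1.66 A.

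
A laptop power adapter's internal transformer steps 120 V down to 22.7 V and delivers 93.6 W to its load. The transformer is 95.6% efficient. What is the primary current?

P_in = P_out/η = 93.6/0.956 = 97.908 W.
I_p = P_in/V_p = 97.908/120 = 0.816 A.

I_p ≈ 0.816 A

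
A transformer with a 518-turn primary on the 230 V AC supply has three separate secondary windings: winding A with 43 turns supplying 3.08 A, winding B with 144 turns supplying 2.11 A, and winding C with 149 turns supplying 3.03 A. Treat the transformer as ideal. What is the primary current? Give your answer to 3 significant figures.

I_p ≈ 1.71 A

V_A = 230 × 43/518 = 19.093 V; V_B = 230 × 144/518 = 63.938 V; V_C = 230 × 149/518 = 66.158 V.
P_out = V_A I_A + V_B I_B + V_C I_C = 19.093×3.08 + 63.938×2.11 + 66.158×3.03 = 58.805 + 134.91 + 200.46 = 394.17 W.
Ideal ⇒ P_in = P_out, so I_p = P_out/V_p = 394.17/230 = 1.71 A.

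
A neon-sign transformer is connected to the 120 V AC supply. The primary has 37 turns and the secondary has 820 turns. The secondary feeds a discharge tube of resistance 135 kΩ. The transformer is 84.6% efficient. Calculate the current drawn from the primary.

I_p ≈ 0.516 A

V_s = 120 × 820/37 = 2659.5 V.
I_s = V_s/R = 2659.5/135000 = 0.019700 A.
P_out = V_s I_s = 2659.5 × 0.019700 = 52.391 W.
P_in = P_out/η = 52.391/0.846 = 61.927 W.
I_p = P_in/V_p = 61.927/120 = 0.516 A.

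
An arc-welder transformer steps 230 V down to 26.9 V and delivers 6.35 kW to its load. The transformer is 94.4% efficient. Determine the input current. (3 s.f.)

P_in = P_out/η = 6350/0.944 = 6726.7 W.
I_in = P_in/V_in = 6726.7/230 = 29.2 A.

I_in ≈ 29.2 A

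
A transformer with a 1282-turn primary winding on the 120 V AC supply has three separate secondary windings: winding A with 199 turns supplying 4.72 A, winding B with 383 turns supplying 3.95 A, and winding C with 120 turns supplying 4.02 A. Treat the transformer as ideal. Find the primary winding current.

I_p ≈ 2.29 A

V_A = 120 × 199/1282 = 18.627 V; V_B = 120 × 383/1282 = 35.850 V; V_C = 120 × 120/1282 = 11.232 V.
P_out = V_A I_A + V_B I_B + V_C I_C = 18.627×4.72 + 35.850×3.95 + 11.232×4.02 = 87.920 + 141.61 + 45.154 = 274.68 W.
Ideal ⇒ P_in = P_out, so I_p = P_out/V_p = 274.68/120 = 2.29 A.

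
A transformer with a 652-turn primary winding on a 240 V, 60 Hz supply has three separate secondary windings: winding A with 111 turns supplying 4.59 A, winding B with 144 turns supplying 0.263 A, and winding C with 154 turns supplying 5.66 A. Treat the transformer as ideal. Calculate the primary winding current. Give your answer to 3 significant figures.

I_p ≈ 2.18 A

V_A = 240 × 111/652 = 40.859 V; V_B = 240 × 144/652 = 53.006 V; V_C = 240 × 154/652 = 56.687 V.
P_out = V_A I_A + V_B I_B + V_C I_C = 40.859×4.59 + 53.006×0.263 + 56.687×5.66 = 187.54 + 13.941 + 320.85 = 522.33 W.
Ideal ⇒ P_in = P_out, so I_p = P_out/V_p = 522.33/240 = 2.18 A.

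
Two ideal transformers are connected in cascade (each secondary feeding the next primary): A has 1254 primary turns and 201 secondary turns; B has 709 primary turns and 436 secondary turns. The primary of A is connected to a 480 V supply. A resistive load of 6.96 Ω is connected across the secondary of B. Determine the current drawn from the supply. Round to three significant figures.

I_supply ≈ 0.670 A

After A: V = 480.00 × 201/1254 = 76.938 V.
After B: V = 76.938 × 436/709 = 47.313 V.
I_load = 47.313/6.96 = 6.7978 A, so P_out = 47.313 × 6.7978 = 321.63 W.
All ideal ⇒ P_in = P_out, so I_supply = 321.63/480 = 0.670 A.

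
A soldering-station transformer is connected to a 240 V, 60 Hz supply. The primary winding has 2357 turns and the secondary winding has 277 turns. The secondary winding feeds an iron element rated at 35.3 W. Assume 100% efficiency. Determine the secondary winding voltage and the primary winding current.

V_s = V_p × N_s/N_p = 240 × 277/2357 = 28.205 V.
I_s = P/V_s = 35.3/28.205 = 1.2515 A.
I_p = I_s × N_s/N_p = 1.2515 × 277/2357 = 0.147 A.

V_s ≈ 28.2 V, I_p ≈ 0.147 A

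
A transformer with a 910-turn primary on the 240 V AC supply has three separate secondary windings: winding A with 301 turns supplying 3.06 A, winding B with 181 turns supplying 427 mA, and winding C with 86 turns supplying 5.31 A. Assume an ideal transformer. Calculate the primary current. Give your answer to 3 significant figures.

V_A = 240 × 301/910 = 79.385 V; V_B = 240 × 181/910 = 47.736 V; V_C = 240 × 86/910 = 22.681 V.
P_out = V_A I_A + V_B I_B + V_C I_C = 79.385×3.06 + 47.736×0.427 + 22.681×5.31 = 242.92 + 20.383 + 120.44 = 383.74 W.
Ideal ⇒ P_in = P_out, so I_p = P_out/V_p = 383.74/240 = 1.60 A.

I_p ≈ 1.60 A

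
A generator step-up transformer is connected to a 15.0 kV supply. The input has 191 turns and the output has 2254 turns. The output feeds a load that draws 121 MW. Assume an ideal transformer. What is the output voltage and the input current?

V_out ≈ 177000 V, I_in ≈ 8070 A

V_out = V_in × N_out/N_in = 15000 × 2254/191 = 177020 V.
I_out = P/V_out = 1.21×10^8/177020 = 683.56 A.
I_in = I_out × N_out/N_in = 683.56 × 2254/191 = 8070 A.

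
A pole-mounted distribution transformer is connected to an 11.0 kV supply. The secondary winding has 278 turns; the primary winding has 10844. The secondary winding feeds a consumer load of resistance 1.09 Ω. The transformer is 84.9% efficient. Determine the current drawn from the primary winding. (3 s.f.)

I_p ≈ 7.81 A

V_s = 11000 × 278/10844 = 282.00 V.
I_s = V_s/R = 282.00/1.09 = 258.71 A.
P_out = V_s I_s = 282.00 × 258.71 = 72957 W.
P_in = P_out/η = 72957/0.849 = 85933 W.
I_p = P_in/V_p = 85933/11000 = 7.81 A.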